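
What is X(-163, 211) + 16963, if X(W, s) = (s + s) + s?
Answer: 17596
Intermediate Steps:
X(W, s) = 3*s (X(W, s) = 2*s + s = 3*s)
X(-163, 211) + 16963 = 3*211 + 16963 = 633 + 16963 = 17596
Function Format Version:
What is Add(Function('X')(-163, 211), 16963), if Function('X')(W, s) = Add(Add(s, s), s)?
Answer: 17596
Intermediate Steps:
Function('X')(W, s) = Mul(3, s) (Function('X')(W, s) = Add(Mul(2, s), s) = Mul(3, s))
Add(Function('X')(-163, 211), 16963) = Add(Mul(3, 211), 16963) = Add(633, 16963) = 17596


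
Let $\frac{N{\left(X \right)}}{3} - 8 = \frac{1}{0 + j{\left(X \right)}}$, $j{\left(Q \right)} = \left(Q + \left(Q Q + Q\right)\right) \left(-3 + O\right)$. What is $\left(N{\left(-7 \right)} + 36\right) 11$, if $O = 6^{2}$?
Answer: $\frac{23101}{35} \approx 660.03$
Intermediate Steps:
$O = 36$
$j{\left(Q \right)} = 33 Q^{2} + 66 Q$ ($j{\left(Q \right)} = \left(Q + \left(Q Q + Q\right)\right) \left(-3 + 36\right) = \left(Q + \left(Q^{2} + Q\right)\right) 33 = \left(Q + \left(Q + Q^{2}\right)\right) 33 = \left(Q^{2} + 2 Q\right) 33 = 33 Q^{2} + 66 Q$)
$N{\left(X \right)} = 24 + \frac{1}{11 X \left(2 + X\right)}$ ($N{\left(X \right)} = 24 + \frac{3}{0 + 33 X \left(2 + X\right)} = 24 + \frac{3}{33 X \left(2 + X\right)} = 24 + 3 \frac{1}{33 X \left(2 + X\right)} = 24 + \frac{1}{11 X \left(2 + X\right)}$)
$\left(N{\left(-7 \right)} + 36\right) 11 = \left(\frac{1 + 264 \left(-7\right) \left(2 - 7\right)}{11 \left(-7\right) \left(2 - 7\right)} + 36\right) 11 = \left(\frac{1}{11} \left(- \frac{1}{7}\right) \frac{1}{-5} \left(1 + 264 \left(-7\right) \left(-5\right)\right) + 36\right) 11 = \left(\frac{1}{11} \left(- \frac{1}{7}\right) \left(- \frac{1}{5}\right) \left(1 + 9240\right) + 36\right) 11 = \left(\frac{1}{11} \left(- \frac{1}{7}\right) \left(- \frac{1}{5}\right) 9241 + 36\right) 11 = \left(\frac{9241}{385} + 36\right) 11 = \frac{23101}{385} \cdot 11 = \frac{23101}{35}$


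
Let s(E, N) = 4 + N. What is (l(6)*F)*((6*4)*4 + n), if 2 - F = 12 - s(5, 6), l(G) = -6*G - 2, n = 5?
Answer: 0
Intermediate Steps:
l(G) = -2 - 6*G
F = 0 (F = 2 - (12 - (4 + 6)) = 2 - (12 - 1*10) = 2 - (12 - 10) = 2 - 1*2 = 2 - 2 = 0)
(l(6)*F)*((6*4)*4 + n) = ((-2 - 6*6)*0)*((6*4)*4 + 5) = ((-2 - 36)*0)*(24*4 + 5) = (-38*0)*(96 + 5) = 0*101 = 0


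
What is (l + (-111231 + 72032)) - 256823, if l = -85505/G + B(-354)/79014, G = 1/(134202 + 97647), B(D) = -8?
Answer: -783208290109873/39507 ≈ -1.9825e+10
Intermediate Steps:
G = 1/231849 ≈ 4.3132e-6
l = -783196595168719/39507 (l = -85505/1/231849 - 8/79014 = -85505*231849 - 8*1/79014 = -19824248745 - 4/39507 = -783196595168719/39507 ≈ -1.9824e+10)
(l + (-111231 + 72032)) - 256823 = (-783196595168719/39507 + (-111231 + 72032)) - 256823 = (-783196595168719/39507 - 39199) - 256823 = -783198143803612/39507 - 256823 = -783208290109873/39507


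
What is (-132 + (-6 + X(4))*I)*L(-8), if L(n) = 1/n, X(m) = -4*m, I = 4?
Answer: 55/2 ≈ 27.500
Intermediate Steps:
(-132 + (-6 + X(4))*I)*L(-8) = (-132 + (-6 - 4*4)*4)/(-8) = (-132 + (-6 - 16)*4)*(-1/8) = (-132 - 22*4)*(-1/8) = (-132 - 88)*(-1/8) = -220*(-1/8) = 55/2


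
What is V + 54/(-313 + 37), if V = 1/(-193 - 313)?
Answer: -50/253 ≈ -0.19763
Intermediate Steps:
V = -1/506 (V = 1/(-506) = -1/506 ≈ -0.0019763)
V + 54/(-313 + 37) = -1/506 + 54/(-313 + 37) = -1/506 + 54/(-276) = -1/506 + 54*(-1/276) = -1/506 - 9/46 = -50/253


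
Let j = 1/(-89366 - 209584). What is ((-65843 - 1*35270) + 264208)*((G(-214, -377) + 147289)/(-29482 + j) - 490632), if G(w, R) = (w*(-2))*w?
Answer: -705267204640313956290/8813643901 ≈ -8.0020e+10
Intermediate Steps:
G(w, R) = -2*w² (G(w, R) = (-2*w)*w = -2*w²)
j = -1/298950 (j = 1/(-298950) = -1/298950 ≈ -3.3450e-6)
((-65843 - 1*35270) + 264208)*((G(-214, -377) + 147289)/(-29482 + j) - 490632) = ((-65843 - 1*35270) + 264208)*((-2*(-214)² + 147289)/(-29482 - 1/298950) - 490632) = ((-65843 - 35270) + 264208)*((-2*45796 + 147289)/(-8813643901/298950) - 490632) = (-101113 + 264208)*((-91592 + 147289)*(-298950/8813643901) - 490632) = 163095*(55697*(-298950/8813643901) - 490632) = 163095*(-16650618150/8813643901 - 490632) = 163095*(-4324272385053582/8813643901) = -705267204640313956290/8813643901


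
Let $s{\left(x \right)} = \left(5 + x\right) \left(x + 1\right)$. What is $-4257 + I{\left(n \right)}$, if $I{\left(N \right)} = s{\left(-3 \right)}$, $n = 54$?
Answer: $-4261$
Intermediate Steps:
$s{\left(x \right)} = \left(1 + x\right) \left(5 + x\right)$ ($s{\left(x \right)} = \left(5 + x\right) \left(1 + x\right) = \left(1 + x\right) \left(5 + x\right)$)
$I{\left(N \right)} = -4$ ($I{\left(N \right)} = 5 + \left(-3\right)^{2} + 6 \left(-3\right) = 5 + 9 - 18 = -4$)
$-4257 + I{\left(n \right)} = -4257 - 4 = -4261$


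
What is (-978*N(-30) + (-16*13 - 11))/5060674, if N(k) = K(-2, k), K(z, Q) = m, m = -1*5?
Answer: 4671/5060674 ≈ 0.00092300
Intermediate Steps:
m = -5
K(z, Q) = -5
N(k) = -5
(-978*N(-30) + (-16*13 - 11))/5060674 = (-978*(-5) + (-16*13 - 11))/5060674 = (4890 + (-208 - 11))*(1/5060674) = (4890 - 219)*(1/5060674) = 4671*(1/5060674) = 4671/5060674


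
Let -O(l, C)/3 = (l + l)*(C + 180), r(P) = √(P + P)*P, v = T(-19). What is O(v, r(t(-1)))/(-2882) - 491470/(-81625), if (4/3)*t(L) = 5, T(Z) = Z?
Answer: -25852846/23524325 - 855*√30/11528 ≈ -1.5052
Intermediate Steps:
v = -19
t(L) = 15/4 (t(L) = (¾)*5 = 15/4)
r(P) = √2*P^(3/2) (r(P) = √(2*P)*P = (√2*√P)*P = √2*P^(3/2))
O(l, C) = -6*l*(180 + C) (O(l, C) = -3*(l + l)*(C + 180) = -3*2*l*(180 + C) = -6*l*(180 + C))
O(v, r(t(-1)))/(-2882) - 491470/(-81625) = -6*(-19)*(180 + √2*(15/4)^(3/2))/(-2882) - 491470/(-81625) = -6*(-19)*(180 + √2*(15*√15/8))*(-1/2882) - 491470*(-1/81625) = -6*(-19)*(180 + 15*√30/8)*(-1/2882) + 98294/16325 = (20520 + 855*√30/4)*(-1/2882) + 98294/16325 = (-10260/1441 - 855*√30/11528) + 98294/16325 = -25852846/23524325 - 855*√30/11528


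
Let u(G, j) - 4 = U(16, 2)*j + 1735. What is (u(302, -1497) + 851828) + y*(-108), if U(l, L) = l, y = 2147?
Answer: 597739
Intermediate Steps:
u(G, j) = 1739 + 16*j (u(G, j) = 4 + (16*j + 1735) = 4 + (1735 + 16*j) = 1739 + 16*j)
(u(302, -1497) + 851828) + y*(-108) = ((1739 + 16*(-1497)) + 851828) + 2147*(-108) = ((1739 - 23952) + 851828) - 231876 = (-22213 + 851828) - 231876 = 829615 - 231876 = 597739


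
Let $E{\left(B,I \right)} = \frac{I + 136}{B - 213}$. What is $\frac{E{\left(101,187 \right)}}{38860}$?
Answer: $- \frac{323}{4352320} \approx -7.4213 \cdot 10^{-5}$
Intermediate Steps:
$E{\left(B,I \right)} = \frac{136 + I}{-213 + B}$
$\frac{E{\left(101,187 \right)}}{38860} = \frac{\frac{1}{-213 + 101} \left(136 + 187\right)}{38860} = \frac{1}{-112} \cdot 323 \cdot \frac{1}{38860} = \left(- \frac{1}{112}\right) 323 \cdot \frac{1}{38860} = \left(- \frac{323}{112}\right) \frac{1}{38860} = - \frac{323}{4352320}$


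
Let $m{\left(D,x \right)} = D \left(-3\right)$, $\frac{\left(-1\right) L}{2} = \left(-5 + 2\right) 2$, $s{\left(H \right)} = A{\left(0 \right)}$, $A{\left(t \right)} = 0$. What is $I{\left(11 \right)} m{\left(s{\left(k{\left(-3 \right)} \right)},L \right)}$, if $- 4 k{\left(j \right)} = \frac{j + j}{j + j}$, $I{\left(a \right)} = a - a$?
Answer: $0$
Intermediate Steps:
$I{\left(a \right)} = 0$
$k{\left(j \right)} = - \frac{1}{4}$ ($k{\left(j \right)} = - \frac{\left(j + j\right) \frac{1}{j + j}}{4} = - \frac{2 j \frac{1}{2 j}}{4} = \left(- \frac{1}{4}\right) 1 = - \frac{1}{4}$)
$s{\left(H \right)} = 0$
$L = 12$ ($L = - 2 \left(-5 + 2\right) 2 = - 2 \left(\left(-3\right) 2\right) = \left(-2\right) \left(-6\right) = 12$)
$m{\left(D,x \right)} = - 3 D$
$I{\left(11 \right)} m{\left(s{\left(k{\left(-3 \right)} \right)},L \right)} = 0 \left(\left(-3\right) 0\right) = 0 \cdot 0 = 0$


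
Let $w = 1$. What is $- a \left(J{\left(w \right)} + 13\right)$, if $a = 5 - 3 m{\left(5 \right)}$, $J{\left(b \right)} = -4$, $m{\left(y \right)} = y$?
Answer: $90$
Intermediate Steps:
$a = -10$ ($a = 5 - 15 = -10$)
$- a \left(J{\left(w \right)} + 13\right) = - \left(-10\right) \left(-4 + 13\right) = - \left(-10\right) 9 = \left(-1\right) \left(-90\right) = 90$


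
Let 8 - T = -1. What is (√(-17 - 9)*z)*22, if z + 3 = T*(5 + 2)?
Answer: 1320*I*√26 ≈ 6730.7*I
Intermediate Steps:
T = 9 (T = 8 - 1*(-1) = 8 + 1 = 9)
z = 60 (z = -3 + 9*(5 + 2) = -3 + 9*7 = -3 + 63 = 60)
(√(-17 - 9)*z)*22 = (√(-17 - 9)*60)*22 = (√(-26)*60)*22 = ((I*√26)*60)*22 = (60*I*√26)*22 = 1320*I*√26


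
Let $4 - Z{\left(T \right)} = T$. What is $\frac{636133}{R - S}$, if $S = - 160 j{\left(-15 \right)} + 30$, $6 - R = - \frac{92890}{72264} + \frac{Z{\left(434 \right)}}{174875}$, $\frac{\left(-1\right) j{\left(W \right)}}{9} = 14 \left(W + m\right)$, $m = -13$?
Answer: $\frac{803891895521100}{713314101136427} \approx 1.127$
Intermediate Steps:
$Z{\left(T \right)} = 4 - T$
$j{\left(W \right)} = 1638 - 126 W$ ($j{\left(W \right)} = - 9 \cdot 14 \left(W - 13\right) = - 9 \cdot 14 \left(-13 + W\right) = - 9 \left(-182 + 14 W\right) = 1638 - 126 W$)
$R = \frac{9209821427}{1263716700}$ ($R = 6 - \left(- \frac{92890}{72264} + \frac{4 - 434}{174875}\right) = 6 - \left(\left(-92890\right) \frac{1}{72264} + \left(4 - 434\right) \frac{1}{174875}\right) = 6 - \left(- \frac{46445}{36132} - \frac{86}{34975}\right) = 6 - - \frac{1627521227}{1263716700} = 6 + \frac{1627521227}{1263716700} = \frac{9209821427}{1263716700} \approx 7.2879$)
$S = -564450$ ($S = - 160 \left(1638 - -1890\right) + 30 = - 160 \left(1638 + 1890\right) + 30 = \left(-160\right) 3528 + 30 = -564480 + 30 = -564450$)
$\frac{636133}{R - S} = \frac{636133}{\frac{9209821427}{1263716700} - -564450} = \frac{636133}{\frac{9209821427}{1263716700} + 564450} = \frac{636133}{\frac{713314101136427}{1263716700}} = 636133 \cdot \frac{1263716700}{713314101136427} = \frac{803891895521100}{713314101136427}$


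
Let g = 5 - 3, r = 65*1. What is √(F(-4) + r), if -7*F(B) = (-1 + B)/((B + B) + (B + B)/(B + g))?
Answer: 11*√105/14 ≈ 8.0512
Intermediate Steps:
r = 65
g = 2
F(B) = -(-1 + B)/(7*(2*B + 2*B/(2 + B))) (F(B) = -(-1 + B)/(7*((B + B) + (B + B)/(B + 2))) = -(-1 + B)/(7*(2*B + (2*B)/(2 + B))) = -(-1 + B)/(7*(2*B + 2*B/(2 + B))))
√(F(-4) + r) = √((1/14)*(2 - 1*(-4) - 1*(-4)²)/(-4*(3 - 4)) + 65) = √((1/14)*(-¼)*(2 + 4 - 1*16)/(-1) + 65) = √((1/14)*(-¼)*(-1)*(2 + 4 - 16) + 65) = √((1/14)*(-¼)*(-1)*(-10) + 65) = √(-5/28 + 65) = √(1815/28) = 11*√105/14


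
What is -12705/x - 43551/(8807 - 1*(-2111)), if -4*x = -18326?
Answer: -8785509/1299242 ≈ -6.7620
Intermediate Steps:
x = 9163/2 (x = -1/4*(-18326) = 9163/2 ≈ 4581.5)
-12705/x - 43551/(8807 - 1*(-2111)) = -12705/9163/2 - 43551/(8807 - 1*(-2111)) = -12705*2/9163 - 43551/(8807 + 2111) = -330/119 - 43551/10918 = -8785509/1299242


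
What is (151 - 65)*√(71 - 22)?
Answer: 602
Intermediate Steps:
(151 - 65)*√(71 - 22) = 86*√49 = 86*7 = 602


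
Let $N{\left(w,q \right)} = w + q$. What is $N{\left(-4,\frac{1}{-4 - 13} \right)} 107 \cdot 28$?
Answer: $- \frac{206724}{17} \approx -12160.0$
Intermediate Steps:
$N{\left(w,q \right)} = q + w$
$N{\left(-4,\frac{1}{-4 - 13} \right)} 107 \cdot 28 = \left(\frac{1}{-4 - 13} - 4\right) 107 \cdot 28 = \left(\frac{1}{-17} - 4\right) 107 \cdot 28 = \left(- \frac{1}{17} - 4\right) 107 \cdot 28 = \left(- \frac{69}{17}\right) 107 \cdot 28 = \left(- \frac{7383}{17}\right) 28 = - \frac{206724}{17}$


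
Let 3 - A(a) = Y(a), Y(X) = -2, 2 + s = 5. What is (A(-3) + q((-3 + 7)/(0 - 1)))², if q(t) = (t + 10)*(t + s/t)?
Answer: 2209/4 ≈ 552.25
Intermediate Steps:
s = 3 (s = -2 + 5 = 3)
q(t) = (10 + t)*(t + 3/t) (q(t) = (t + 10)*(t + 3/t) = (10 + t)*(t + 3/t))
A(a) = 5 (A(a) = 3 - 1*(-2) = 3 + 2 = 5)
(A(-3) + q((-3 + 7)/(0 - 1)))² = (5 + (3 + ((-3 + 7)/(0 - 1))² + 10*((-3 + 7)/(0 - 1)) + 30/(((-3 + 7)/(0 - 1)))))² = (5 + (3 + (4/(-1))² + 10*(4/(-1)) + 30/((4/(-1)))))² = (5 + (3 + (4*(-1))² + 10*(4*(-1)) + 30/((4*(-1)))))² = (5 + (3 + (-4)² + 10*(-4) + 30/(-4)))² = (5 + (3 + 16 - 40 + 30*(-¼)))² = (5 + (3 + 16 - 40 - 15/2))² = (5 - 57/2)² = (-47/2)² = 2209/4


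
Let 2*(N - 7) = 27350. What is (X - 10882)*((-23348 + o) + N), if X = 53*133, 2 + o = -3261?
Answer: 49556857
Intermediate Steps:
N = 13682 (N = 7 + (1/2)*27350 = 7 + 13675 = 13682)
o = -3263 (o = -2 - 3261 = -3263)
X = 7049
(X - 10882)*((-23348 + o) + N) = (7049 - 10882)*((-23348 - 3263) + 13682) = -3833*(-26611 + 13682) = -3833*(-12929) = 49556857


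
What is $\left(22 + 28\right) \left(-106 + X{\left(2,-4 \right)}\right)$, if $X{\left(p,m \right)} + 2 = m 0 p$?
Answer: $-5400$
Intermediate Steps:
$X{\left(p,m \right)} = -2$ ($X{\left(p,m \right)} = -2 + m 0 p = -2 + 0 p = -2 + 0 = -2$)
$\left(22 + 28\right) \left(-106 + X{\left(2,-4 \right)}\right) = \left(22 + 28\right) \left(-106 - 2\right) = 50 \left(-108\right) = -5400$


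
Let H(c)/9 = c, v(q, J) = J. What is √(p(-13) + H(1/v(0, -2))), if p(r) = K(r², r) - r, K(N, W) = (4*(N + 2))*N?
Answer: √462418/2 ≈ 340.01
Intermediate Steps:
K(N, W) = N*(8 + 4*N) (K(N, W) = (4*(2 + N))*N = (8 + 4*N)*N = N*(8 + 4*N))
H(c) = 9*c
p(r) = -r + 4*r²*(2 + r²) (p(r) = 4*r²*(2 + r²) - r = -r + 4*r²*(2 + r²))
√(p(-13) + H(1/v(0, -2))) = √(-13*(-1 + 4*(-13)*(2 + (-13)²)) + 9/(-2)) = √(-13*(-1 + 4*(-13)*(2 + 169)) + 9*(-½)) = √(-13*(-1 + 4*(-13)*171) - 9/2) = √(-13*(-1 - 8892) - 9/2) = √(-13*(-8893) - 9/2) = √(115609 - 9/2) = √(231209/2) = √462418/2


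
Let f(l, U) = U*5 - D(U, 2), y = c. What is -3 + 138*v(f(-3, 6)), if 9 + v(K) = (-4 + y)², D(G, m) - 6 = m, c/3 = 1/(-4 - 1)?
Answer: 41877/25 ≈ 1675.1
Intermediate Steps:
c = -⅗ (c = 3/(-4 - 1) = 3/(-5) = 3*(-⅕) = -⅗ ≈ -0.60000)
y = -⅗ ≈ -0.60000
D(G, m) = 6 + m
f(l, U) = -8 + 5*U (f(l, U) = U*5 - (6 + 2) = 5*U - 1*8 = 5*U - 8 = -8 + 5*U)
v(K) = 304/25 (v(K) = -9 + (-4 - ⅗)² = -9 + (-23/5)² = -9 + 529/25 = 304/25)
-3 + 138*v(f(-3, 6)) = -3 + 138*(304/25) = -3 + 41952/25 = 41877/25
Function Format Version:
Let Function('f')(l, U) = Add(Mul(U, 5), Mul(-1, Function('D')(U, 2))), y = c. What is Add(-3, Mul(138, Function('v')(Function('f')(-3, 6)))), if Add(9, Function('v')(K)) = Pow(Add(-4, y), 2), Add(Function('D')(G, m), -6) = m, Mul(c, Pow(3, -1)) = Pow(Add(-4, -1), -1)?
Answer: Rational(41877, 25) ≈ 1675.1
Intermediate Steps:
c = Rational(-3, 5) (c = Mul(3, Pow(Add(-4, -1), -1)) = Mul(3, Pow(-5, -1)) = Mul(3, Rational(-1, 5)) = Rational(-3, 5) ≈ -0.60000)
y = Rational(-3, 5) ≈ -0.60000
Function('D')(G, m) = Add(6, m)
Function('f')(l, U) = Add(-8, Mul(5, U)) (Function('f')(l, U) = Add(Mul(U, 5), Mul(-1, Add(6, 2))) = Add(Mul(5, U), Mul(-1, 8)) = Add(Mul(5, U), -8) = Add(-8, Mul(5, U)))
Function('v')(K) = Rational(304, 25) (Function('v')(K) = Add(-9, Pow(Add(-4, Rational(-3, 5)), 2)) = Add(-9, Pow(Rational(-23, 5), 2)) = Add(-9, Rational(529, 25)) = Rational(304, 25))
Add(-3, Mul(138, Function('v')(Function('f')(-3, 6)))) = Add(-3, Mul(138, Rational(304, 25))) = Add(-3, Rational(41952, 25)) = Rational(41877, 25)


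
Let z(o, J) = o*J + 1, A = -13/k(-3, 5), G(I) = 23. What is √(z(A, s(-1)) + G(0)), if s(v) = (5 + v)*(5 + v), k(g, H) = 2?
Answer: 4*I*√5 ≈ 8.9443*I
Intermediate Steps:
s(v) = (5 + v)²
A = -13/2 ≈ -6.5000
z(o, J) = 1 + J*o (z(o, J) = J*o + 1 = 1 + J*o)
√(z(A, s(-1)) + G(0)) = √((1 + (5 - 1)²*(-13/2)) + 23) = √((1 + 4²*(-13/2)) + 23) = √((1 + 16*(-13/2)) + 23) = √((1 - 104) + 23) = √(-103 + 23) = √(-80) = 4*I*√5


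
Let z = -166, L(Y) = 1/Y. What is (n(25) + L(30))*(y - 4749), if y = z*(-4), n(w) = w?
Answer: -613567/6 ≈ -1.0226e+5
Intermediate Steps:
y = 664 (y = -166*(-4) = 664)
(n(25) + L(30))*(y - 4749) = (25 + 1/30)*(664 - 4749) = (25 + 1/30)*(-4085) = (751/30)*(-4085) = -613567/6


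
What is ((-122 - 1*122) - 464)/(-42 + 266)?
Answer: -177/56 ≈ -3.1607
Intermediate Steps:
((-122 - 1*122) - 464)/(-42 + 266) = ((-122 - 122) - 464)/224 = (-244 - 464)*(1/224) = -708*1/224 = -177/56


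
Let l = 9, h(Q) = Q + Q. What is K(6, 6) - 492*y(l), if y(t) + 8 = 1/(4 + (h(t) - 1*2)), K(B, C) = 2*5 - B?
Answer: 19577/5 ≈ 3915.4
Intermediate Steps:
h(Q) = 2*Q
K(B, C) = 10 - B
y(t) = -8 + 1/(2 + 2*t) (y(t) = -8 + 1/(4 + (2*t - 1*2)) = -8 + 1/(4 + (2*t - 2)) = -8 + 1/(4 + (-2 + 2*t)) = -8 + 1/(2 + 2*t))
K(6, 6) - 492*y(l) = (10 - 1*6) - 246*(-15 - 16*9)/(1 + 9) = (10 - 6) - 246*(-15 - 144)/10 = 4 - 246*(-159)/10 = 4 - 492*(-159/20) = 4 + 19557/5 = 19577/5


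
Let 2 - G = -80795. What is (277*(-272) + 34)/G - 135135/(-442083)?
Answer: -173447815/276891319 ≈ -0.62641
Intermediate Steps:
G = 80797 (G = 2 - 1*(-80795) = 2 + 80795 = 80797)
(277*(-272) + 34)/G - 135135/(-442083) = (277*(-272) + 34)/80797 - 135135/(-442083) = (-75344 + 34)*(1/80797) - 135135*(-1/442083) = -75310*1/80797 + 45045/147361 = -75310/80797 + 45045/147361 = -173447815/276891319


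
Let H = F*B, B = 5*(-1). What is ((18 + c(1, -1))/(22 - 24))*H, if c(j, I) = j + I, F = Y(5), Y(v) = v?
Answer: 225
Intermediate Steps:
F = 5
B = -5
c(j, I) = I + j
H = -25 (H = 5*(-5) = -25)
((18 + c(1, -1))/(22 - 24))*H = ((18 + (-1 + 1))/(22 - 24))*(-25) = ((18 + 0)/(-2))*(-25) = (18*(-1/2))*(-25) = -9*(-25) = 225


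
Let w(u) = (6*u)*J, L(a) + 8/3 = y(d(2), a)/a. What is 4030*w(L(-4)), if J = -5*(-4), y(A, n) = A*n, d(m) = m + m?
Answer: 644800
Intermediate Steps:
d(m) = 2*m
L(a) = 4/3 (L(a) = -8/3 + ((2*2)*a)/a = -8/3 + (4*a)/a = -8/3 + 4 = 4/3)
J = 20
w(u) = 120*u (w(u) = (6*u)*20 = 120*u)
4030*w(L(-4)) = 4030*(120*(4/3)) = 4030*160 = 644800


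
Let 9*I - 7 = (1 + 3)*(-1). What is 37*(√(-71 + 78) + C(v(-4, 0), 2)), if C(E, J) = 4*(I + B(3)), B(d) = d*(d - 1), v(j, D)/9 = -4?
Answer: 2812/3 + 37*√7 ≈ 1035.2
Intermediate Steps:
v(j, D) = -36 (v(j, D) = 9*(-4) = -36)
B(d) = d*(-1 + d)
I = ⅓ (I = 7/9 + ((1 + 3)*(-1))/9 = 7/9 + (4*(-1))/9 = 7/9 + (⅑)*(-4) = 7/9 - 4/9 = ⅓ ≈ 0.33333)
C(E, J) = 76/3 (C(E, J) = 4*(⅓ + 3*(-1 + 3)) = 4*(⅓ + 3*2) = 4*(⅓ + 6) = 4*(19/3) = 76/3)
37*(√(-71 + 78) + C(v(-4, 0), 2)) = 37*(√(-71 + 78) + 76/3) = 37*(√7 + 76/3) = 37*(76/3 + √7) = 2812/3 + 37*√7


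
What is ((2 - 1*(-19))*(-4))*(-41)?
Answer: 3444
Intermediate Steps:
((2 - 1*(-19))*(-4))*(-41) = ((2 + 19)*(-4))*(-41) = (21*(-4))*(-41) = -84*(-41) = 3444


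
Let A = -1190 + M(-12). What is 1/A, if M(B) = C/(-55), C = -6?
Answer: -55/65444 ≈ -0.00084041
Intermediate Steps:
M(B) = 6/55 (M(B) = -6/(-55) = -6*(-1/55) = 6/55)
A = -65444/55 (A = -1190 + 6/55 = -65444/55 ≈ -1189.9)
1/A = 1/(-65444/55) = -55/65444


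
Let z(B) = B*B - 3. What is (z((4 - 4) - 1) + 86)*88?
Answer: 7392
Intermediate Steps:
z(B) = -3 + B² (z(B) = B² - 3 = -3 + B²)
(z((4 - 4) - 1) + 86)*88 = ((-3 + ((4 - 4) - 1)²) + 86)*88 = ((-3 + (0 - 1)²) + 86)*88 = ((-3 + (-1)²) + 86)*88 = ((-3 + 1) + 86)*88 = (-2 + 86)*88 = 84*88 = 7392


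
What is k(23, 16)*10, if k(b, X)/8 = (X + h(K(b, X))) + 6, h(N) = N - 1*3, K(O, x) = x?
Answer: 2800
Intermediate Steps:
h(N) = -3 + N (h(N) = N - 3 = -3 + N)
k(b, X) = 24 + 16*X (k(b, X) = 8*((X + (-3 + X)) + 6) = 8*((-3 + 2*X) + 6) = 8*(3 + 2*X) = 24 + 16*X)
k(23, 16)*10 = (24 + 16*16)*10 = (24 + 256)*10 = 280*10 = 2800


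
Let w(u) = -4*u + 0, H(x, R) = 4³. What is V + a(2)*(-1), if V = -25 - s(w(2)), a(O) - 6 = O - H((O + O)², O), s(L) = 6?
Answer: 25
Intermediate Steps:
H(x, R) = 64
w(u) = -4*u
a(O) = -58 + O (a(O) = 6 + (O - 1*64) = 6 + (O - 64) = 6 + (-64 + O) = -58 + O)
V = -31 (V = -25 - 1*6 = -25 - 6 = -31)
V + a(2)*(-1) = -31 + (-58 + 2)*(-1) = -31 - 56*(-1) = -31 + 56 = 25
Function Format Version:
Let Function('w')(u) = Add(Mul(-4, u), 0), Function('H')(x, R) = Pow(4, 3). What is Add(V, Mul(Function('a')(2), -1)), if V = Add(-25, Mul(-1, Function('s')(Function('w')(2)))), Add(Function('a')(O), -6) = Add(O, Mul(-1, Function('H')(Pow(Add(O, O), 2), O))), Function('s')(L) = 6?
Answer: 25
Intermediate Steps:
Function('H')(x, R) = 64
Function('w')(u) = Mul(-4, u)
Function('a')(O) = Add(-58, O) (Function('a')(O) = Add(6, Add(O, Mul(-1, 64))) = Add(6, Add(O, -64)) = Add(6, Add(-64, O)) = Add(-58, O))
V = -31 (V = Add(-25, Mul(-1, 6)) = Add(-25, -6) = -31)
Add(V, Mul(Function('a')(2), -1)) = Add(-31, Mul(Add(-58, 2), -1)) = Add(-31, Mul(-56, -1)) = Add(-31, 56) = 25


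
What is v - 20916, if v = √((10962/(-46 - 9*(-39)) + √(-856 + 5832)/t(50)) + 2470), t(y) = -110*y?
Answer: -20916 + √(705173359000 - 204655*√311)/16775 ≈ -20866.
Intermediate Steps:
v = √(764312/305 - √311/1375) (v = √((10962/(-46 - 9*(-39)) + √(-856 + 5832)/((-110*50))) + 2470) = √((10962/(-46 + 351) + √4976/(-5500)) + 2470) = √((10962/305 + (4*√311)*(-1/5500)) + 2470) = √((10962*(1/305) - √311/1375) + 2470) = √((10962/305 - √311/1375) + 2470) = √(764312/305 - √311/1375) ≈ 50.059)
v - 20916 = √(705173359000 - 204655*√311)/16775 - 20916 = -20916 + √(705173359000 - 204655*√311)/16775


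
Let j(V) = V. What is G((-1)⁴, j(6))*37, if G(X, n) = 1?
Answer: 37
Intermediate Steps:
G((-1)⁴, j(6))*37 = 1*37 = 37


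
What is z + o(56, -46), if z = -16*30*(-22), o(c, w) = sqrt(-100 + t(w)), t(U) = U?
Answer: 10560 + I*sqrt(146) ≈ 10560.0 + 12.083*I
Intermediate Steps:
o(c, w) = sqrt(-100 + w)
z = 10560 (z = -480*(-22) = 10560)
z + o(56, -46) = 10560 + sqrt(-100 - 46) = 10560 + sqrt(-146) = 10560 + I*sqrt(146)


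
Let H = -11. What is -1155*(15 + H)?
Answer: -4620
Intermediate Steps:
-1155*(15 + H) = -1155*(15 - 11) = -1155*4 = -4620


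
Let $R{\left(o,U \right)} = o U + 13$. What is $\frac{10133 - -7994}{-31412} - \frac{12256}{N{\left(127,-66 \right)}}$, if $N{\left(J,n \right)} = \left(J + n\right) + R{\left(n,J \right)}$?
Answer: $\frac{58596589}{65242724} \approx 0.89813$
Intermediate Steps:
$R{\left(o,U \right)} = 13 + U o$ ($R{\left(o,U \right)} = U o + 13 = 13 + U o$)
$N{\left(J,n \right)} = 13 + J + n + J n$ ($N{\left(J,n \right)} = \left(J + n\right) + \left(13 + J n\right) = 13 + J + n + J n$)
$\frac{10133 - -7994}{-31412} - \frac{12256}{N{\left(127,-66 \right)}} = \frac{10133 - -7994}{-31412} - \frac{12256}{13 + 127 - 66 + 127 \left(-66\right)} = \left(10133 + 7994\right) \left(- \frac{1}{31412}\right) - \frac{12256}{13 + 127 - 66 - 8382} = 18127 \left(- \frac{1}{31412}\right) - \frac{12256}{-8308} = - \frac{18127}{31412} - - \frac{3064}{2077} = - \frac{18127}{31412} + \frac{3064}{2077} = \frac{58596589}{65242724}$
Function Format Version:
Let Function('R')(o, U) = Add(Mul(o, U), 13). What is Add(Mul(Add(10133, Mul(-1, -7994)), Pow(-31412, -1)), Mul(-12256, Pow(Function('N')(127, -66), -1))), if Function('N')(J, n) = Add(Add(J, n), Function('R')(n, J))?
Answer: Rational(58596589, 65242724) ≈ 0.89813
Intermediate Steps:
Function('R')(o, U) = Add(13, Mul(U, o)) (Function('R')(o, U) = Add(Mul(U, o), 13) = Add(13, Mul(U, o)))
Function('N')(J, n) = Add(13, J, n, Mul(J, n)) (Function('N')(J, n) = Add(Add(J, n), Add(13, Mul(J, n))) = Add(13, J, n, Mul(J, n)))
Add(Mul(Add(10133, Mul(-1, -7994)), Pow(-31412, -1)), Mul(-12256, Pow(Function('N')(127, -66), -1))) = Add(Mul(Add(10133, Mul(-1, -7994)), Pow(-31412, -1)), Mul(-12256, Pow(Add(13, 127, -66, Mul(127, -66)), -1))) = Add(Mul(Add(10133, 7994), Rational(-1, 31412)), Mul(-12256, Pow(Add(13, 127, -66, -8382), -1))) = Add(Mul(18127, Rational(-1, 31412)), Mul(-12256, Pow(-8308, -1))) = Add(Rational(-18127, 31412), Mul(-12256, Rational(-1, 8308))) = Add(Rational(-18127, 31412), Rational(3064, 2077)) = Rational(58596589, 65242724)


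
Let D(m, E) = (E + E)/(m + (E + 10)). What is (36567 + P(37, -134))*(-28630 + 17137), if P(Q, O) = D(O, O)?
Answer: -18071888187/43 ≈ -4.2028e+8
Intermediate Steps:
D(m, E) = 2*E/(10 + E + m) (D(m, E) = (2*E)/(m + (10 + E)) = (2*E)/(10 + E + m) = 2*E/(10 + E + m))
P(Q, O) = 2*O/(10 + 2*O) (P(Q, O) = 2*O/(10 + O + O) = 2*O/(10 + 2*O))
(36567 + P(37, -134))*(-28630 + 17137) = (36567 - 134/(5 - 134))*(-28630 + 17137) = (36567 - 134/(-129))*(-11493) = (36567 - 134*(-1/129))*(-11493) = (36567 + 134/129)*(-11493) = (4717277/129)*(-11493) = -18071888187/43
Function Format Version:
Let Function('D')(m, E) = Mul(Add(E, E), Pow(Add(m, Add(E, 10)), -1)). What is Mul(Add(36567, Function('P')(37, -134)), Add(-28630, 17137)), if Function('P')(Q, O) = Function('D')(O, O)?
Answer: Rational(-18071888187, 43) ≈ -4.2028e+8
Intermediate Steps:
Function('D')(m, E) = Mul(2, E, Pow(Add(10, E, m), -1)) (Function('D')(m, E) = Mul(Mul(2, E), Pow(Add(m, Add(10, E)), -1)) = Mul(Mul(2, E), Pow(Add(10, E, m), -1)) = Mul(2, E, Pow(Add(10, E, m), -1)))
Function('P')(Q, O) = Mul(2, O, Pow(Add(10, Mul(2, O)), -1)) (Function('P')(Q, O) = Mul(2, O, Pow(Add(10, O, O), -1)) = Mul(2, O, Pow(Add(10, Mul(2, O)), -1)))
Mul(Add(36567, Function('P')(37, -134)), Add(-28630, 17137)) = Mul(Add(36567, Mul(-134, Pow(Add(5, -134), -1))), Add(-28630, 17137)) = Mul(Add(36567, Mul(-134, Pow(-129, -1))), -11493) = Mul(Add(36567, Mul(-134, Rational(-1, 129))), -11493) = Mul(Add(36567, Rational(134, 129)), -11493) = Mul(Rational(4717277, 129), -11493) = Rational(-18071888187, 43)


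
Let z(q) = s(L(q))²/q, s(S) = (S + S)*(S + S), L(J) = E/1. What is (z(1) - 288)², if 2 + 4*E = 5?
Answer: 20493729/256 ≈ 80054.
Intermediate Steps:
E = ¾ (E = -½ + (¼)*5 = -½ + 5/4 = ¾ ≈ 0.75000)
L(J) = ¾ (L(J) = (¾)/1 = (¾)*1 = ¾)
s(S) = 4*S² (s(S) = (2*S)*(2*S) = 4*S²)
z(q) = 81/(16*q) (z(q) = (4*(¾)²)²/q = (4*(9/16))²/q = (9/4)²/q = 81/(16*q))
(z(1) - 288)² = ((81/16)/1 - 288)² = ((81/16)*1 - 288)² = (81/16 - 288)² = (-4527/16)² = 20493729/256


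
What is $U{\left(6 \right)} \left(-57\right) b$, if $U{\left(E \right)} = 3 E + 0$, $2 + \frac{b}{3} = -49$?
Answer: $156978$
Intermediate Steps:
$b = -153$ ($b = -6 + 3 \left(-49\right) = -6 - 147 = -153$)
$U{\left(E \right)} = 3 E$
$U{\left(6 \right)} \left(-57\right) b = 3 \cdot 6 \left(-57\right) \left(-153\right) = 18 \left(-57\right) \left(-153\right) = \left(-1026\right) \left(-153\right) = 156978$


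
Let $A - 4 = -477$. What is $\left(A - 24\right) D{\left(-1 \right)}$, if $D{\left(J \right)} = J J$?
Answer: $-497$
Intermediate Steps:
$A = -473$ ($A = 4 - 477 = -473$)
$D{\left(J \right)} = J^{2}$
$\left(A - 24\right) D{\left(-1 \right)} = \left(-473 - 24\right) \left(-1\right)^{2} = \left(-497\right) 1 = -497$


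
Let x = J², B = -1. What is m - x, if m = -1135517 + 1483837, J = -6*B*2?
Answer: 348176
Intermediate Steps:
J = 12 (J = -6*(-1)*2 = 6*2 = 12)
m = 348320
x = 144 (x = 12² = 144)
m - x = 348320 - 1*144 = 348320 - 144 = 348176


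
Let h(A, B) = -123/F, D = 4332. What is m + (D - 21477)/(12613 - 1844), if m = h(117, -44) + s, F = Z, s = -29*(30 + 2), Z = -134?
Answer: -1340119531/1443046 ≈ -928.67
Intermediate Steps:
s = -928 (s = -29*32 = -928)
F = -134
h(A, B) = 123/134 (h(A, B) = -123/(-134) = -123*(-1/134) = 123/134)
m = -124229/134 (m = 123/134 - 928 = -124229/134 ≈ -927.08)
m + (D - 21477)/(12613 - 1844) = -124229/134 + (4332 - 21477)/(12613 - 1844) = -124229/134 - 17145/10769 = -1340119531/1443046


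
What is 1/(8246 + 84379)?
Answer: 1/92625 ≈ 1.0796e-5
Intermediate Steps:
1/(8246 + 84379) = 1/92625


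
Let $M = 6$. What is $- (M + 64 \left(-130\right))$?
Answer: $8314$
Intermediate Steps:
$- (M + 64 \left(-130\right)) = - (6 + 64 \left(-130\right)) = - (6 - 8320) = \left(-1\right) \left(-8314\right) = 8314$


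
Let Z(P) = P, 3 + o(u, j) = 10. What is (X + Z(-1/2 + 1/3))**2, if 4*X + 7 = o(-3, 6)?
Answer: 1/36 ≈ 0.027778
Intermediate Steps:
o(u, j) = 7 (o(u, j) = -3 + 10 = 7)
X = 0 (X = -7/4 + (1/4)*7 = -7/4 + 7/4 = 0)
(X + Z(-1/2 + 1/3))**2 = (0 + (-1/2 + 1/3))**2 = (0 - 1/6)**2 = (-1/6)**2 = 1/36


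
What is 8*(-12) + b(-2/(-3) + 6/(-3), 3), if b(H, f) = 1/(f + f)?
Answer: -575/6 ≈ -95.833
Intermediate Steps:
b(H, f) = 1/(2*f)
8*(-12) + b(-2/(-3) + 6/(-3), 3) = 8*(-12) + (1/2)/3 = -96 + (1/2)*(1/3) = -96 + 1/6 = -575/6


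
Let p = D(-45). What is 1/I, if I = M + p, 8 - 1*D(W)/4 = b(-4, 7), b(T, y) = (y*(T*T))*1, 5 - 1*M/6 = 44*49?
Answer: -1/13322 ≈ -7.5064e-5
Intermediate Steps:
M = -12906 (M = 30 - 264*49 = 30 - 6*2156 = 30 - 12936 = -12906)
b(T, y) = y*T**2 (b(T, y) = (y*T**2)*1 = y*T**2)
D(W) = -416 (D(W) = 32 - 28*(-4)**2 = 32 - 28*16 = 32 - 4*112 = 32 - 448 = -416)
p = -416
I = -13322 (I = -12906 - 416 = -13322)
1/I = 1/(-13322) = -1/13322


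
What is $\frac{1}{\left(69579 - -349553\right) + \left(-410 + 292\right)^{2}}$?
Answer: $\frac{1}{433056} \approx 2.3092 \cdot 10^{-6}$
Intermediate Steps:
$\frac{1}{\left(69579 - -349553\right) + \left(-410 + 292\right)^{2}} = \frac{1}{\left(69579 + 349553\right) + \left(-118\right)^{2}} = \frac{1}{419132 + 13924} = \frac{1}{433056}$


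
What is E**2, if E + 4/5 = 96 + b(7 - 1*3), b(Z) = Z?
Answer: 246016/25 ≈ 9840.6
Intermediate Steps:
E = 496/5 (E = -4/5 + (96 + (7 - 1*3)) = -4/5 + (96 + (7 - 3)) = -4/5 + (96 + 4) = -4/5 + 100 = 496/5 ≈ 99.200)
E**2 = (496/5)**2 = 246016/25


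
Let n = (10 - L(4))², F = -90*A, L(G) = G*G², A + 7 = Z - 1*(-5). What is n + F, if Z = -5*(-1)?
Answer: 2646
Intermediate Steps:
Z = 5
A = 3 (A = -7 + (5 - 1*(-5)) = -7 + (5 + 5) = -7 + 10 = 3)
L(G) = G³
F = -270 (F = -90*3 = -270)
n = 2916 (n = (10 - 1*4³)² = (10 - 1*64)² = (10 - 64)² = (-54)² = 2916)
n + F = 2916 - 270 = 2646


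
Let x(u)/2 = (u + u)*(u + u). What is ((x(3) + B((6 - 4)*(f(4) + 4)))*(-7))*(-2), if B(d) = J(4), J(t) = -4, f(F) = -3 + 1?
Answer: 952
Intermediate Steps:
f(F) = -2
x(u) = 8*u**2 (x(u) = 2*((u + u)*(u + u)) = 2*((2*u)*(2*u)) = 2*(4*u**2) = 8*u**2)
B(d) = -4
((x(3) + B((6 - 4)*(f(4) + 4)))*(-7))*(-2) = ((8*3**2 - 4)*(-7))*(-2) = ((8*9 - 4)*(-7))*(-2) = ((72 - 4)*(-7))*(-2) = (68*(-7))*(-2) = -476*(-2) = 952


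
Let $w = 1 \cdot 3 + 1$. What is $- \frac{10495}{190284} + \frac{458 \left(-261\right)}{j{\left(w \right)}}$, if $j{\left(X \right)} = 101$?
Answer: $- \frac{225220087}{190284} \approx -1183.6$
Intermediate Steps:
$w = 4$ ($w = 3 + 1 = 4$)
$- \frac{10495}{190284} + \frac{458 \left(-261\right)}{j{\left(w \right)}} = - \frac{10495}{190284} + \frac{458 \left(-261\right)}{101} = \left(-10495\right) \frac{1}{190284} - \frac{119538}{101} = - \frac{10495}{190284} - \frac{119538}{101} = - \frac{225220087}{190284}$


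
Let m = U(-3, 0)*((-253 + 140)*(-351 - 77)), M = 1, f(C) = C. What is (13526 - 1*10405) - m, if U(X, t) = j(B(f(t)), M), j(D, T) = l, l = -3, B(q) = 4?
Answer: 148213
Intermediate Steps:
j(D, T) = -3
U(X, t) = -3
m = -145092 (m = -3*(-253 + 140)*(-351 - 77) = -(-339)*(-428) = -3*48364 = -145092)
(13526 - 1*10405) - m = (13526 - 1*10405) - 1*(-145092) = (13526 - 10405) + 145092 = 3121 + 145092 = 148213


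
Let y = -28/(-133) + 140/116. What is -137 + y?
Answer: -74706/551 ≈ -135.58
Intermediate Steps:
y = 781/551 (y = -28*(-1/133) + 140*(1/116) = 4/19 + 35/29 = 781/551 ≈ 1.4174)
-137 + y = -137 + 781/551 = -74706/551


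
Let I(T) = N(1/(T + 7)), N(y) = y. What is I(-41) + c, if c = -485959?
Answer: -16522607/34 ≈ -4.8596e+5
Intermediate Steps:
I(T) = 1/(7 + T) (I(T) = 1/(T + 7) = 1/(7 + T))
I(-41) + c = 1/(7 - 41) - 485959 = 1/(-34) - 485959 = -1/34 - 485959 = -16522607/34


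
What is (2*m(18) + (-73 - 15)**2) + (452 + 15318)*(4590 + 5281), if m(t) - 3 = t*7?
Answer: 155673672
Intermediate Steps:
m(t) = 3 + 7*t (m(t) = 3 + t*7 = 3 + 7*t)
(2*m(18) + (-73 - 15)**2) + (452 + 15318)*(4590 + 5281) = (2*(3 + 7*18) + (-73 - 15)**2) + (452 + 15318)*(4590 + 5281) = (2*(3 + 126) + (-88)**2) + 15770*9871 = (2*129 + 7744) + 155665670 = (258 + 7744) + 155665670 = 8002 + 155665670 = 155673672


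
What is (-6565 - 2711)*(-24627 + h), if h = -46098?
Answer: 656045100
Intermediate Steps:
(-6565 - 2711)*(-24627 + h) = (-6565 - 2711)*(-24627 - 46098) = -9276*(-70725) = 656045100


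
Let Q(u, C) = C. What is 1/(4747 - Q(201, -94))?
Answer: 1/4841 ≈ 0.00020657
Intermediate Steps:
1/(4747 - Q(201, -94)) = 1/(4747 - 1*(-94)) = 1/(4747 + 94) = 1/4841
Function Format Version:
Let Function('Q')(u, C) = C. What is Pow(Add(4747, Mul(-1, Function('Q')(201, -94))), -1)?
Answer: Rational(1, 4841) ≈ 0.00020657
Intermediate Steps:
Pow(Add(4747, Mul(-1, Function('Q')(201, -94))), -1) = Pow(Add(4747, Mul(-1, -94)), -1) = Pow(Add(4747, 94), -1) = Pow(4841, -1) = Rational(1, 4841)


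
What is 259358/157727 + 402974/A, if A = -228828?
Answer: -2105753837/18046176978 ≈ -0.11669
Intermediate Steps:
259358/157727 + 402974/A = 259358/157727 + 402974/(-228828) = 259358*(1/157727) + 402974*(-1/228828) = 259358/157727 - 201487/114414 = -2105753837/18046176978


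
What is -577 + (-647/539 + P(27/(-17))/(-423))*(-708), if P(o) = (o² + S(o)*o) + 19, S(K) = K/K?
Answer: 6725899921/21963711 ≈ 306.23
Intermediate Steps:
S(K) = 1
P(o) = 19 + o + o² (P(o) = (o² + 1*o) + 19 = (o² + o) + 19 = (o + o²) + 19 = 19 + o + o²)
-577 + (-647/539 + P(27/(-17))/(-423))*(-708) = -577 + (-647/539 + (19 + 27/(-17) + (27/(-17))²)/(-423))*(-708) = -577 + (-647*1/539 + (19 + 27*(-1/17) + (27*(-1/17))²)*(-1/423))*(-708) = -577 + (-647/539 + (19 - 27/17 + (-27/17)²)*(-1/423))*(-708) = -577 + (-647/539 + (19 - 27/17 + 729/289)*(-1/423))*(-708) = -577 + (-647/539 + (5761/289)*(-1/423))*(-708) = -577 + (-647/539 - 5761/122247)*(-708) = -577 - 82198988/65891133*(-708) = -577 + 19398961168/21963711 = 6725899921/21963711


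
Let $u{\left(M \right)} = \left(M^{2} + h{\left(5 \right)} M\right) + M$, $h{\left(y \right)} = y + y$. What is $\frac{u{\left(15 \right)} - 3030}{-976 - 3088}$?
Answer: $\frac{165}{254} \approx 0.64961$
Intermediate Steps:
$h{\left(y \right)} = 2 y$
$u{\left(M \right)} = M^{2} + 11 M$ ($u{\left(M \right)} = \left(M^{2} + 2 \cdot 5 M\right) + M = \left(M^{2} + 10 M\right) + M = M^{2} + 11 M$)
$\frac{u{\left(15 \right)} - 3030}{-976 - 3088} = \frac{15 \left(11 + 15\right) - 3030}{-976 - 3088} = \frac{15 \cdot 26 - 3030}{-4064} = \left(390 - 3030\right) \left(- \frac{1}{4064}\right) = \left(-2640\right) \left(- \frac{1}{4064}\right) = \frac{165}{254}$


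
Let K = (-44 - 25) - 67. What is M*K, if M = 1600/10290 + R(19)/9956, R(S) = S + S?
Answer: -2920532/134799 ≈ -21.666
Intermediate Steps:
K = -136 (K = -69 - 67 = -136)
R(S) = 2*S
M = 42949/269598 (M = 1600/10290 + (2*19)/9956 = 1600*(1/10290) + 38*(1/9956) = 160/1029 + 1/262 = 42949/269598 ≈ 0.15931)
M*K = (42949/269598)*(-136) = -2920532/134799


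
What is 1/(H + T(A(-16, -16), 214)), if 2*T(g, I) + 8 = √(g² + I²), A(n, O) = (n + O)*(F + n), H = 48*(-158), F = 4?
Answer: -7588/57529431 - √48313/57529431 ≈ -0.00013572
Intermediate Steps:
H = -7584
A(n, O) = (4 + n)*(O + n) (A(n, O) = (n + O)*(4 + n) = (O + n)*(4 + n) = (4 + n)*(O + n))
T(g, I) = -4 + √(I² + g²)/2 (T(g, I) = -4 + √(g² + I²)/2 = -4 + √(I² + g²)/2)
1/(H + T(A(-16, -16), 214)) = 1/(-7584 + (-4 + √(214² + ((-16)² + 4*(-16) + 4*(-16) - 16*(-16))²)/2)) = 1/(-7584 + (-4 + √(45796 + (256 - 64 - 64 + 256)²)/2)) = 1/(-7584 + (-4 + √(45796 + 384²)/2)) = 1/(-7584 + (-4 + √(45796 + 147456)/2)) = 1/(-7584 + (-4 + √193252/2)) = 1/(-7584 + (-4 + (2*√48313)/2)) = 1/(-7584 + (-4 + √48313)) = 1/(-7588 + √48313)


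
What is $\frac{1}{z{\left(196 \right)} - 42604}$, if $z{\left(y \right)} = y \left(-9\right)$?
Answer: $- \frac{1}{44368} \approx -2.2539 \cdot 10^{-5}$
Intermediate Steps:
$z{\left(y \right)} = - 9 y$
$\frac{1}{z{\left(196 \right)} - 42604} = \frac{1}{\left(-9\right) 196 - 42604} = \frac{1}{-1764 - 42604} = \frac{1}{-44368} = - \frac{1}{44368}$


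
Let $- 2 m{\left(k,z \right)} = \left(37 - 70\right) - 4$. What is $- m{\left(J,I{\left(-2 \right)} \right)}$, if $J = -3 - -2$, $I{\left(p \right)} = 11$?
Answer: $- \frac{37}{2} \approx -18.5$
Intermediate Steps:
$J = -1$ ($J = -3 + 2 = -1$)
$m{\left(k,z \right)} = \frac{37}{2}$ ($m{\left(k,z \right)} = - \frac{\left(37 - 70\right) - 4}{2} = - \frac{-33 - 4}{2} = \left(- \frac{1}{2}\right) \left(-37\right) = \frac{37}{2}$)
$- m{\left(J,I{\left(-2 \right)} \right)} = \left(-1\right) \frac{37}{2} = - \frac{37}{2}$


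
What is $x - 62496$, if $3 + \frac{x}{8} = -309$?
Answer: $-64992$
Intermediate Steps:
$x = -2496$ ($x = -24 + 8 \left(-309\right) = -24 - 2472 = -2496$)
$x - 62496 = -2496 - 62496 = -64992$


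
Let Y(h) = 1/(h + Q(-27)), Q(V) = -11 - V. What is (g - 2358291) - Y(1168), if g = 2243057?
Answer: -136437057/1184 ≈ -1.1523e+5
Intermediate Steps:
Y(h) = 1/(16 + h) (Y(h) = 1/(h + (-11 - 1*(-27))) = 1/(h + (-11 + 27)) = 1/(h + 16) = 1/(16 + h))
(g - 2358291) - Y(1168) = (2243057 - 2358291) - 1/(16 + 1168) = -115234 - 1/1184 = -136437057/1184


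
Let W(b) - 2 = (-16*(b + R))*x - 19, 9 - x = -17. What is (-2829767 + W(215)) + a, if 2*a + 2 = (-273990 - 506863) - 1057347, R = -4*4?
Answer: -3831669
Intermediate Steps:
R = -16
a = -919101 (a = -1 + ((-273990 - 506863) - 1057347)/2 = -1 + (-780853 - 1057347)/2 = -1 + (1/2)*(-1838200) = -1 - 919100 = -919101)
x = 26 (x = 9 - 1*(-17) = 9 + 17 = 26)
W(b) = 6639 - 416*b (W(b) = 2 + (-16*(b - 16)*26 - 19) = 2 + (-16*(-16 + b)*26 - 19) = 2 + ((256 - 16*b)*26 - 19) = 2 + ((6656 - 416*b) - 19) = 2 + (6637 - 416*b) = 6639 - 416*b)
(-2829767 + W(215)) + a = (-2829767 + (6639 - 416*215)) - 919101 = (-2829767 + (6639 - 89440)) - 919101 = (-2829767 - 82801) - 919101 = -2912568 - 919101 = -3831669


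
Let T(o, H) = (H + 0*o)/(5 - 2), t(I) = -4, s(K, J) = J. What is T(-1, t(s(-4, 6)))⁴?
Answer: 256/81 ≈ 3.1605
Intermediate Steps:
T(o, H) = H/3 (T(o, H) = (H + 0)/3 = H/3)
T(-1, t(s(-4, 6)))⁴ = ((⅓)*(-4))⁴ = (-4/3)⁴ = 256/81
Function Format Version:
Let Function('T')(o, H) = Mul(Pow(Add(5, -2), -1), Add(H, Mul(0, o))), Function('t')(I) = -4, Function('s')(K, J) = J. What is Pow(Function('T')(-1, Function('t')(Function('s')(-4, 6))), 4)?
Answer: Rational(256, 81) ≈ 3.1605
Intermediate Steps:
Function('T')(o, H) = Mul(Rational(1, 3), H) (Function('T')(o, H) = Mul(Pow(3, -1), Add(H, 0)) = Mul(Rational(1, 3), H))
Pow(Function('T')(-1, Function('t')(Function('s')(-4, 6))), 4) = Pow(Mul(Rational(1, 3), -4), 4) = Pow(Rational(-4, 3), 4) = Rational(256, 81)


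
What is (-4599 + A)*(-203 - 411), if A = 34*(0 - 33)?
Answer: 3512694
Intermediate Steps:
A = -1122 (A = 34*(-33) = -1122)
(-4599 + A)*(-203 - 411) = (-4599 - 1122)*(-203 - 411) = -5721*(-614) = 3512694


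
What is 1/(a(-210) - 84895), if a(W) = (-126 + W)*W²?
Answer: -1/14902495 ≈ -6.7103e-8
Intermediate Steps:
a(W) = W²*(-126 + W)
1/(a(-210) - 84895) = 1/((-210)²*(-126 - 210) - 84895) = 1/(44100*(-336) - 84895) = 1/(-14817600 - 84895) = 1/(-14902495) = -1/14902495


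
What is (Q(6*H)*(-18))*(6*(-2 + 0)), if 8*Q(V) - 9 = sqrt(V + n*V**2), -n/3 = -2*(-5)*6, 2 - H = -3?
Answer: 243 + 27*I*sqrt(161970) ≈ 243.0 + 10866.0*I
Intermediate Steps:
H = 5 (H = 2 - 1*(-3) = 2 + 3 = 5)
n = -180 (n = -3*(-2*(-5))*6 = -30*6 = -3*60 = -180)
Q(V) = 9/8 + sqrt(V - 180*V**2)/8
(Q(6*H)*(-18))*(6*(-2 + 0)) = ((9/8 + sqrt((6*5)*(1 - 1080*5))/8)*(-18))*(6*(-2 + 0)) = ((9/8 + sqrt(30*(1 - 180*30))/8)*(-18))*(6*(-2)) = ((9/8 + sqrt(30*(1 - 5400))/8)*(-18))*(-12) = ((9/8 + sqrt(30*(-5399))/8)*(-18))*(-12) = ((9/8 + sqrt(-161970)/8)*(-18))*(-12) = ((9/8 + (I*sqrt(161970))/8)*(-18))*(-12) = ((9/8 + I*sqrt(161970)/8)*(-18))*(-12) = (-81/4 - 9*I*sqrt(161970)/4)*(-12) = 243 + 27*I*sqrt(161970)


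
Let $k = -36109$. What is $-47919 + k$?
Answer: $-84028$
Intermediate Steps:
$-47919 + k = -47919 - 36109 = -84028$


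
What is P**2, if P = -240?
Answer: 57600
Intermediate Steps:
P**2 = (-240)**2 = 57600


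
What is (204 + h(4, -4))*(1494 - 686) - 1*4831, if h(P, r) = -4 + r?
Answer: 153537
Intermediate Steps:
(204 + h(4, -4))*(1494 - 686) - 1*4831 = (204 + (-4 - 4))*(1494 - 686) - 1*4831 = (204 - 8)*808 - 4831 = 196*808 - 4831 = 158368 - 4831 = 153537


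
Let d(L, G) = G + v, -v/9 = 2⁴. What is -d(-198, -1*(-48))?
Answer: 96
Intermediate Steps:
v = -144 (v = -9*2⁴ = -9*16 = -144)
d(L, G) = -144 + G (d(L, G) = G - 144 = -144 + G)
-d(-198, -1*(-48)) = -(-144 - 1*(-48)) = -(-144 + 48) = -1*(-96) = 96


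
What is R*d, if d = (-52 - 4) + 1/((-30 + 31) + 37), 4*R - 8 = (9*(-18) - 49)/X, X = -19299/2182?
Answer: -217944473/488908 ≈ -445.78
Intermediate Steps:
X = -19299/2182 (X = -19299*1/2182 = -19299/2182 ≈ -8.8446)
R = 307397/38598 (R = 2 + ((9*(-18) - 49)/(-19299/2182))/4 = 2 + ((-162 - 49)*(-2182/19299))/4 = 2 + (-211*(-2182/19299))/4 = 2 + (¼)*(460402/19299) = 2 + 230201/38598 = 307397/38598 ≈ 7.9641)
d = -2127/38 (d = -56 + 1/(1 + 37) = -56 + 1/38 = -2127/38 ≈ -55.974)
R*d = (307397/38598)*(-2127/38) = -217944473/488908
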